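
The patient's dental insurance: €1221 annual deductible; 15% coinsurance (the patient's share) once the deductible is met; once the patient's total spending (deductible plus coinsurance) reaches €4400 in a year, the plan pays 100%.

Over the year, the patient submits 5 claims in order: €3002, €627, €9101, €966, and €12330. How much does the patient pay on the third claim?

€1365.15

Claim 1 (€3002): €1221 to deductible, leaving €1781; 15% of €1781 = €267.15. Patient pays €1488.15; OOP now €1488.15.
Claim 2 (€627): deductible met; 15% of €627 = €94.05. Patient owes €94.05 (running OOP €1582.20).
Claim 3 (€9101): 15% coinsurance on €9101 = €1365.15. Cost to patient: €1365.15. OOP to date €2947.35.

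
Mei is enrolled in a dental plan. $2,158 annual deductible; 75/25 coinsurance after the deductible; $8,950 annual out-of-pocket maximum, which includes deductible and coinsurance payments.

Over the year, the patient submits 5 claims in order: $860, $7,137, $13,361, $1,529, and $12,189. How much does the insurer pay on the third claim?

$10,020.75

#1 ($860): all of it applies to the deductible. Patient pays $860; OOP now $860. Insurer: $860 − $860 = $0.
#2 ($7,137): deductible takes $1,298, $5,839 remains; 25% of $5,839 = $1,459.75. Patient pays $2,757.75; OOP now $3,617.75. Plan pays $7,137 − $2,757.75 = $4,379.25.
#3 ($13,361): deductible already satisfied, so patient's share is 25% × $13,361 = $3,340.25. Cost to patient: $3,340.25. OOP to date $6,958. Plan pays $13,361 − $3,340.25 = $10,020.75.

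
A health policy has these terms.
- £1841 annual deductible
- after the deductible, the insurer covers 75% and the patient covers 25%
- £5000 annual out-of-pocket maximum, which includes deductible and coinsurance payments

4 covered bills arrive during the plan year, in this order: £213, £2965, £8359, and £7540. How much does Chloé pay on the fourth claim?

£735

Claim 1 (£213): all of it applies to the deductible. Patient owes £213 (running OOP £213).
Claim 2 (£2965): deductible takes £1628, £1337 remains; coinsurance £1337 × 25% = £334.25. Cost to patient: £1962.25. OOP to date £2175.25.
Claim 3 (£8359): deductible already satisfied, so patient's share is 25% × £8359 = £2089.75. Patient owes £2089.75 (running OOP £4265).
Claim 4 (£7540): 25% coinsurance on £7540 = £1885. Adding that to £4265 gives £6150, past the £5000 cap; patient pays only £5000 − £4265 = £735.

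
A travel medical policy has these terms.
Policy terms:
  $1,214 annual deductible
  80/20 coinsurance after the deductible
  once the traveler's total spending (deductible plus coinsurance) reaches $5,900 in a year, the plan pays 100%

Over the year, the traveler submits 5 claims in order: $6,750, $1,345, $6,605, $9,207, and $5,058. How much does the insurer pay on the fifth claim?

$4,910.60

Claim 1 — $6,750: $1,214 finishes the deductible; $5,536 goes to coinsurance; traveler's 20% is $1,107.20. Cost to traveler: $2,321.20. OOP to date $2,321.20. Plan pays $6,750 − $2,321.20 = $4,428.80.
Claim 2 — $1,345: 20% coinsurance on $1,345 = $269. Traveler pays $269; OOP now $2,590.20. Plan pays $1,345 − $269 = $1,076.
Claim 3 — $6,605: deductible already satisfied, so traveler's share is 20% × $6,605 = $1,321. Traveler owes $1,321 (running OOP $3,911.20). Insurer: $6,605 − $1,321 = $5,284.
Claim 4 — $9,207: deductible met; 20% of $9,207 = $1,841.40. Cost to traveler: $1,841.40. OOP to date $5,752.60. Plan pays $9,207 − $1,841.40 = $7,365.60.
Claim 5 — $5,058: deductible already satisfied, so traveler's share is 20% × $5,058 = $1,011.60. Adding that to $5,752.60 gives $6,764.20, past the $5,900 cap; traveler pays only $5,900 − $5,752.60 = $147.40. Plan pays $5,058 − $147.40 = $4,910.60.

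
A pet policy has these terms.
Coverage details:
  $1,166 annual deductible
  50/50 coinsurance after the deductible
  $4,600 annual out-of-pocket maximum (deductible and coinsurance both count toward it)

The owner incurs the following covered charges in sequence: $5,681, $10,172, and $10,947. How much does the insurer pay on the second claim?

$8,995.50

Bill 1, $5,681: $1,166 to deductible, leaving $4,515; coinsurance $4,515 × 50% = $2,257.50. Owner owes $3,423.50 (running OOP $3,423.50). Insurer: $5,681 − $3,423.50 = $2,257.50.
Bill 2, $10,172: 50% coinsurance on $10,172 = $5,086. OOP would hit $8,509.50 > $4,600, so the cap limits the owner to $4,600 − $3,423.50 = $1,176.50. Plan pays $10,172 − $1,176.50 = $8,995.50.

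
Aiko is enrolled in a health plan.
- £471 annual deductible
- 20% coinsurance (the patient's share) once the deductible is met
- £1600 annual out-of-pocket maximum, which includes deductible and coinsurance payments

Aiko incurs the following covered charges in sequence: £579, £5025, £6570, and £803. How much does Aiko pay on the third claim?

Claim 1 — £579: £471 finishes the deductible; £108 goes to coinsurance; coinsurance £108 × 20% = £21.60. Patient pays £492.60; OOP now £492.60.
Claim 2 — £5025: 20% coinsurance on £5025 = £1005. Patient pays £1005; OOP now £1497.60.
Claim 3 — £6570: deductible already satisfied, so patient's share is 20% × £6570 = £1314. Adding that to £1497.60 gives £2811.60, past the £1600 cap; patient pays only £1600 − £1497.60 = £102.40.

£102.40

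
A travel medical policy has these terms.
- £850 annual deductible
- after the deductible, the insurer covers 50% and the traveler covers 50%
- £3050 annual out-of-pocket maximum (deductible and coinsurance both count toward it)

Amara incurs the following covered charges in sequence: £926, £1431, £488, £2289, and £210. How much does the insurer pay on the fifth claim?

Bill 1, £926: deductible takes £850, £76 remains; traveler's 50% is £38. Traveler owes £888 (running OOP £888). Plan pays £926 − £888 = £38.
Bill 2, £1431: deductible already satisfied, so traveler's share is 50% × £1431 = £715.50. Cost to traveler: £715.50. OOP to date £1603.50. Plan pays £1431 − £715.50 = £715.50.
Bill 3, £488: deductible met; 50% of £488 = £244. Cost to traveler: £244. OOP to date £1847.50. Plan pays £488 − £244 = £244.
Bill 4, £2289: 50% coinsurance on £2289 = £1144.50. Traveler owes £1144.50 (running OOP £2992). Plan pays £2289 − £1144.50 = £1144.50.
Bill 5, £210: deductible already satisfied, so traveler's share is 50% × £210 = £105. Adding that to £2992 gives £3097, past the £3050 cap; traveler pays only £3050 − £2992 = £58. Insurer: £210 − £58 = £152.

£152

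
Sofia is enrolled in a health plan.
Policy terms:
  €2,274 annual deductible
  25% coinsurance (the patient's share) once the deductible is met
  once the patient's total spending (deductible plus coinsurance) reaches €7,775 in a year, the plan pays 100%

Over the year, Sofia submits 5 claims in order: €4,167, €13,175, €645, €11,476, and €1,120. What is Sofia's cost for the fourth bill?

#1 (€4,167): deductible takes €2,274, €1,893 remains; coinsurance €1,893 × 25% = €473.25. Cost to patient: €2,747.25. OOP to date €2,747.25.
#2 (€13,175): deductible met; 25% of €13,175 = €3,293.75. Patient owes €3,293.75 (running OOP €6,041).
#3 (€645): deductible met; 25% of €645 = €161.25. Patient owes €161.25 (running OOP €6,202.25).
#4 (€11,476): deductible already satisfied, so patient's share is 25% × €11,476 = €2,869. Adding that to €6,202.25 gives €9,071.25, past the €7,775 cap; patient pays only €7,775 − €6,202.25 = €1,572.75.

€1,572.75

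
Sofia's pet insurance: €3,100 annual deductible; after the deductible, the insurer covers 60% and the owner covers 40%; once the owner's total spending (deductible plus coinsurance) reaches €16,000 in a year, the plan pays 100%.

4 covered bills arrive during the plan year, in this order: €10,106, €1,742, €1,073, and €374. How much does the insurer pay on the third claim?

€643.80

Claim 1 (€10,106): €3,100 finishes the deductible; €7,006 goes to coinsurance; coinsurance €7,006 × 40% = €2,802.40. Owner pays €5,902.40; OOP now €5,902.40. Plan pays €10,106 − €5,902.40 = €4,203.60.
Claim 2 (€1,742): deductible already satisfied, so owner's share is 40% × €1,742 = €696.80. Owner owes €696.80 (running OOP €6,599.20). Plan pays €1,742 − €696.80 = €1,045.20.
Claim 3 (€1,073): deductible already satisfied, so owner's share is 40% × €1,073 = €429.20. Owner pays €429.20; OOP now €7,028.40. Insurer: €1,073 − €429.20 = €643.80.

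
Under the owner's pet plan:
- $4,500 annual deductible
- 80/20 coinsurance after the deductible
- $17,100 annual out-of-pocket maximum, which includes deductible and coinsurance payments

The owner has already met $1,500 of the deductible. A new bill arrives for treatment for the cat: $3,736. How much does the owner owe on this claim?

Deductible still to meet: $4,500 − $1,500 = $3,000.
That leaves $3,736 − $3,000 = $736 for coinsurance.
20% of $736 = $147.20 falls to the owner.
Owner responsibility before any cap: $3,000 + $147.20 = $3,147.20.
Cumulative spending $1,500 + $3,147.20 = $4,647.20 stays under the $17,100 maximum.

$3,147.20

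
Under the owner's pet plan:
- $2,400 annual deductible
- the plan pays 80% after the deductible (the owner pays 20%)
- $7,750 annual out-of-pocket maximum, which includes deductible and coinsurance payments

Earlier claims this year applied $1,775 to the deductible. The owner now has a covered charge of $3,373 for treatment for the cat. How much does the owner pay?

$1,174.60

Remaining deductible: $2,400 − $1,775 = $625.
That leaves $3,373 − $625 = $2,748 for coinsurance.
Coinsurance: $2,748 × 20% = $549.60.
That puts the owner's cost at $625 + $549.60 = $1,174.60 before any cap.
Total out-of-pocket so far would be $1,775 + $1,174.60 = $2,949.60, below the $7,750 cap — no reduction.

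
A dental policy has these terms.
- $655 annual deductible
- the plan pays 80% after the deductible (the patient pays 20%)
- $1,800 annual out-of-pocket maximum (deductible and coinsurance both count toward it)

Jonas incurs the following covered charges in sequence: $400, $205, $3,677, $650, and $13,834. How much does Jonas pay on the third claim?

Claim 1 ($400): entire amount goes to the deductible. Patient owes $400 (running OOP $400).
Claim 2 ($205): fully absorbed by the deductible. Patient pays $205; OOP now $605.
Claim 3 ($3,677): $50 to deductible, leaving $3,627; 20% of $3,627 = $725.40. Cost to patient: $775.40. OOP to date $1,380.40.

$775.40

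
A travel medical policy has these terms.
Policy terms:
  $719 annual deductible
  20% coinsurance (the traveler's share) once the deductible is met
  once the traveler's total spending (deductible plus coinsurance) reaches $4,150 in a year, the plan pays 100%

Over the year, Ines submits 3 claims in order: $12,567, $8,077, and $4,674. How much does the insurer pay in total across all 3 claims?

Claim 1 ($12,567): deductible takes $719, $11,848 remains; coinsurance $11,848 × 20% = $2,369.60. Traveler owes $3,088.60 (running OOP $3,088.60). Insurer: $12,567 − $3,088.60 = $9,478.40.
Claim 2 ($8,077): 20% coinsurance on $8,077 = $1,615.40. OOP would hit $4,704 > $4,150, so the cap limits the traveler to $4,150 − $3,088.60 = $1,061.40. Plan pays $8,077 − $1,061.40 = $7,015.60.
Claim 3 ($4,674): 20% coinsurance on $4,674 = $934.80. Adding that to $4,150 gives $5,084.80, past the $4,150 cap; traveler pays only $4,150 − $4,150 = $0. Plan pays $4,674 − $0 = $4,674.
Insurer total: $9,478.40 + $7,015.60 + $4,674 = $21,168.

$21,168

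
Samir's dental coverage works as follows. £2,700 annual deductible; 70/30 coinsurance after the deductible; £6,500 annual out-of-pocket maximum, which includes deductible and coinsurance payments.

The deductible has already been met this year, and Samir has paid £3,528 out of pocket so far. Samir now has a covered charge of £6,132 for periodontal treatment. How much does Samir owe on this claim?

£1,839.60

With the deductible met, the entire £6,132 is subject to coinsurance.
Coinsurance: £6,132 × 30% = £1,839.60.
Year-to-date out-of-pocket becomes £3,528 + £1,839.60 = £5,367.60, still under the £6,500 maximum, so no cap applies.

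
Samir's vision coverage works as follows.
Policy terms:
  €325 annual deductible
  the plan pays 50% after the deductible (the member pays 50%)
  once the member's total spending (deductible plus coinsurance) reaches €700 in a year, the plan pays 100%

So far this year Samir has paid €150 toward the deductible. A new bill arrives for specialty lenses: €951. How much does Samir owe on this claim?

€550

€150 of the €325 deductible is already met, leaving €175.
The remaining €776 (= €951 − €175) moves to coinsurance.
50% of €776 = €388 falls to the member.
That puts the member's cost at €175 + €388 = €563 before any cap.
Year-to-date out-of-pocket would reach €150 + €563 = €713, above the €700 maximum, so the member pays only €700 − €150 = €550.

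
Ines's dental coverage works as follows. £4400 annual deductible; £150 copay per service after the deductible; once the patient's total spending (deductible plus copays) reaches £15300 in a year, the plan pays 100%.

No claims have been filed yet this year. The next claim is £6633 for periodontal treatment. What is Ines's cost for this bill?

£4550

The full £4400 deductible is still open; £4400 of this bill applies to it.
That leaves £6633 − £4400 = £2233 for the copay.
Copay on this service: £150.
Patient responsibility before any cap: £4400 + £150 = £4550.
Total out-of-pocket so far would be £0 + £4550 = £4550, below the £15300 cap — no reduction.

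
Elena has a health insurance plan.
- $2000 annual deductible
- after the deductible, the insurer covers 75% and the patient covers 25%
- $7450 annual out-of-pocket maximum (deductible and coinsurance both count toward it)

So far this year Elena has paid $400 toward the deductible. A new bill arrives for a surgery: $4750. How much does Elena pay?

$400 of the $2000 deductible is already met, leaving $1600.
The remaining $3150 (= $4750 − $1600) moves to coinsurance.
Coinsurance: $3150 × 25% = $787.50.
That puts the patient's cost at $1600 + $787.50 = $2387.50 before any cap.
Cumulative spending $400 + $2387.50 = $2787.50 stays under the $7450 maximum.

$2387.50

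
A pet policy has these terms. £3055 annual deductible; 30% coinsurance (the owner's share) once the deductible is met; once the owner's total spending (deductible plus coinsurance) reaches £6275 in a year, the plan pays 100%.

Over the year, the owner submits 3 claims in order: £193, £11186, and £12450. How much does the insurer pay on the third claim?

£11727.20

Bill 1, £193: fully absorbed by the deductible. Owner pays £193; OOP now £193. Insurer: £193 − £193 = £0.
Bill 2, £11186: £2862 to deductible, leaving £8324; coinsurance £8324 × 30% = £2497.20. Owner pays £5359.20; OOP now £5552.20. Plan pays £11186 − £5359.20 = £5826.80.
Bill 3, £12450: 30% coinsurance on £12450 = £3735. Adding that to £5552.20 gives £9287.20, past the £6275 cap; owner pays only £6275 − £5552.20 = £722.80. Plan pays £12450 − £722.80 = £11727.20.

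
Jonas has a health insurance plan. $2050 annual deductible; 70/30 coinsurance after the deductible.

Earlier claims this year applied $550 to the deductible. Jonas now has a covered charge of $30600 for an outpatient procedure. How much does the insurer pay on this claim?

$550 of the $2050 deductible is already met, leaving $1500.
The remaining $29100 (= $30600 − $1500) moves to coinsurance.
30% of $29100 = $8730 falls to the patient.
That puts the patient's cost at $1500 + $8730 = $10230.
Insurer pays the balance: $30600 − $10230 = $20370.

$20370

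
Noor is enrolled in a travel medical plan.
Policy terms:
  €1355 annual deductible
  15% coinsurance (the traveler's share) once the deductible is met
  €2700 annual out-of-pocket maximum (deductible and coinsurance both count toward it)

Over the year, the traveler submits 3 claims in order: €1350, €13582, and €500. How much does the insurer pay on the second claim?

Claim 1 (€1350): entire amount goes to the deductible. Traveler pays €1350; OOP now €1350. Plan pays €1350 − €1350 = €0.
Claim 2 (€13582): €5 finishes the deductible; €13577 goes to coinsurance; coinsurance €13577 × 15% = €2036.55. Claim cost before the cap: €5 + €2036.55 = €2041.55. Adding that to €1350 gives €3391.55, past the €2700 cap; traveler pays only €2700 − €1350 = €1350. Insurer: €13582 − €1350 = €12232.

€12232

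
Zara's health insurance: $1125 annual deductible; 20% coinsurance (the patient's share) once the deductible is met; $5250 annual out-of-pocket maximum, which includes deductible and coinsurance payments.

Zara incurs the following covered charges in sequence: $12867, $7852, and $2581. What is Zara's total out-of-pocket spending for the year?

$5250

Claim 1 — $12867: $1125 to deductible, leaving $11742; coinsurance $11742 × 20% = $2348.40. Patient owes $3473.40 (running OOP $3473.40).
Claim 2 — $7852: deductible met; 20% of $7852 = $1570.40. Cost to patient: $1570.40. OOP to date $5043.80.
Claim 3 — $2581: deductible already satisfied, so patient's share is 20% × $2581 = $516.20. Adding that to $5043.80 gives $5560, past the $5250 cap; patient pays only $5250 − $5043.80 = $206.20.
Summing the patient's payments: $3473.40 + $1570.40 + $206.20 = $5250.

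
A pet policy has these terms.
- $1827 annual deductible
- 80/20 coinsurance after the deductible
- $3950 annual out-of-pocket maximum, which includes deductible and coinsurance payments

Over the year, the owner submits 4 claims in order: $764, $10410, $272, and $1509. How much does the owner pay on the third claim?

$54.40

Claim 1 ($764): all of it applies to the deductible. Cost to owner: $764. OOP to date $764.
Claim 2 ($10410): $1063 to deductible, leaving $9347; coinsurance $9347 × 20% = $1869.40. Owner owes $2932.40 (running OOP $3696.40).
Claim 3 ($272): deductible met; 20% of $272 = $54.40. Owner pays $54.40; OOP now $3750.80.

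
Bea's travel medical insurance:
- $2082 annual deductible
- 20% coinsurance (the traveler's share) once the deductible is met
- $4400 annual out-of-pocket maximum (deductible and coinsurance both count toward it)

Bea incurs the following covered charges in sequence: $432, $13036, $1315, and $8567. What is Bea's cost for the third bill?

$40.80

Bill 1, $432: entire amount goes to the deductible. Traveler pays $432; OOP now $432.
Bill 2, $13036: $1650 to deductible, leaving $11386; traveler's 20% is $2277.20. Traveler pays $3927.20; OOP now $4359.20.
Bill 3, $1315: 20% coinsurance on $1315 = $263. Adding that to $4359.20 gives $4622.20, past the $4400 cap; traveler pays only $4400 − $4359.20 = $40.80.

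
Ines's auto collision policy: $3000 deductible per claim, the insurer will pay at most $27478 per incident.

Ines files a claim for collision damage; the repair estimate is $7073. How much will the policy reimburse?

After the deductible, $7073 − $3000 = $4073 remains.
That's under the $27478 cap, so the insurer reimburses the full $4073.

$4073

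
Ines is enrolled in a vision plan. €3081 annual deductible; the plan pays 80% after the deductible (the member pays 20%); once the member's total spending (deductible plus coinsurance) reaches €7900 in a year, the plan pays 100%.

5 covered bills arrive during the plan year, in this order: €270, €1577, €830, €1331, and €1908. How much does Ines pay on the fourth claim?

€589.40

Claim 1 (€270): all of it applies to the deductible. Cost to member: €270. OOP to date €270.
Claim 2 (€1577): fully absorbed by the deductible. Cost to member: €1577. OOP to date €1847.
Claim 3 (€830): fully absorbed by the deductible. Member owes €830 (running OOP €2677).
Claim 4 (€1331): deductible takes €404, €927 remains; coinsurance €927 × 20% = €185.40. Member owes €589.40 (running OOP €3266.40).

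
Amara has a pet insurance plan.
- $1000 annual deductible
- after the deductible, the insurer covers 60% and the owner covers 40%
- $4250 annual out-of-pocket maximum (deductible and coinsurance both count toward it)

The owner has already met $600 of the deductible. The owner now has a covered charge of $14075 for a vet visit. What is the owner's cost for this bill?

$3650

Deductible still to meet: $1000 − $600 = $400.
The remaining $13675 (= $14075 − $400) moves to coinsurance.
Owner's 40% share of $13675 is $5470.
So the owner owes $400 + $5470 = $5870 before any cap.
Year-to-date out-of-pocket would reach $600 + $5870 = $6470, above the $4250 maximum, so the owner pays only $4250 − $600 = $3650.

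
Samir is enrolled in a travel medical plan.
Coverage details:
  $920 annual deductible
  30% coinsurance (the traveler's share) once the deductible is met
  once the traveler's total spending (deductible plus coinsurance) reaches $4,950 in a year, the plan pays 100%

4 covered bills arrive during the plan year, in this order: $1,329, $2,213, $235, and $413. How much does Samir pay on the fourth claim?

$123.90

Claim 1 ($1,329): $920 to deductible, leaving $409; coinsurance $409 × 30% = $122.70. Traveler pays $1,042.70; OOP now $1,042.70.
Claim 2 ($2,213): deductible already satisfied, so traveler's share is 30% × $2,213 = $663.90. Cost to traveler: $663.90. OOP to date $1,706.60.
Claim 3 ($235): deductible met; 30% of $235 = $70.50. Traveler owes $70.50 (running OOP $1,777.10).
Claim 4 ($413): deductible already satisfied, so traveler's share is 30% × $413 = $123.90. Traveler pays $123.90; OOP now $1,901.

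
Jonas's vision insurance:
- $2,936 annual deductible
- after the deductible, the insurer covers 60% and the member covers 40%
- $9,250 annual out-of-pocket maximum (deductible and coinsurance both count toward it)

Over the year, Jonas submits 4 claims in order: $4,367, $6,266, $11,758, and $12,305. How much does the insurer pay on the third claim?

$8,522.80

Claim 1 — $4,367: $2,936 to deductible, leaving $1,431; member's 40% is $572.40. Cost to member: $3,508.40. OOP to date $3,508.40. Plan pays $4,367 − $3,508.40 = $858.60.
Claim 2 — $6,266: deductible already satisfied, so member's share is 40% × $6,266 = $2,506.40. Member pays $2,506.40; OOP now $6,014.80. Insurer: $6,266 − $2,506.40 = $3,759.60.
Claim 3 — $11,758: deductible met; 40% of $11,758 = $4,703.20. OOP would hit $10,718 > $9,250, so the cap limits the member to $9,250 − $6,014.80 = $3,235.20. Insurer: $11,758 − $3,235.20 = $8,522.80.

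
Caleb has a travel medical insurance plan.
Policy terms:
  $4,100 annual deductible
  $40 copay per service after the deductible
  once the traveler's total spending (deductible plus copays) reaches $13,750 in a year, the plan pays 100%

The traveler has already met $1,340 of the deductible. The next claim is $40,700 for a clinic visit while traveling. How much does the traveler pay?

$2,800

Deductible still to meet: $4,100 − $1,340 = $2,760.
The remaining $37,940 (= $40,700 − $2,760) moves to the copay.
Copay on this service: $40.
So the traveler owes $2,760 + $40 = $2,800 before any cap.
Year-to-date out-of-pocket becomes $1,340 + $2,800 = $4,140, still under the $13,750 maximum, so no cap applies.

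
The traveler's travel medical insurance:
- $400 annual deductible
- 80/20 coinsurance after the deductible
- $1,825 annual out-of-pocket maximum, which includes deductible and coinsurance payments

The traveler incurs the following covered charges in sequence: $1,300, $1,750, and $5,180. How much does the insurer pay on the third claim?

$4,285

Claim 1 ($1,300): deductible takes $400, $900 remains; coinsurance $900 × 20% = $180. Traveler pays $580; OOP now $580. Insurer: $1,300 − $580 = $720.
Claim 2 ($1,750): deductible already satisfied, so traveler's share is 20% × $1,750 = $350. Traveler pays $350; OOP now $930. Insurer: $1,750 − $350 = $1,400.
Claim 3 ($5,180): deductible met; 20% of $5,180 = $1,036. OOP would hit $1,966 > $1,825, so the cap limits the traveler to $1,825 − $930 = $895. Insurer: $5,180 − $895 = $4,285.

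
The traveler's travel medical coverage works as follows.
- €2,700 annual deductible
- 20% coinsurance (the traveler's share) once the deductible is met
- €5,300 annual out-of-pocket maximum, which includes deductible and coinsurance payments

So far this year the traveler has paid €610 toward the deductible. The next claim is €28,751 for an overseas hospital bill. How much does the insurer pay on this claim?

€24,061

€610 of the €2,700 deductible is already met, leaving €2,090.
That leaves €28,751 − €2,090 = €26,661 for coinsurance.
20% of €26,661 = €5,332.20 falls to the traveler.
Traveler responsibility before any cap: €2,090 + €5,332.20 = €7,422.20.
Year-to-date out-of-pocket would reach €610 + €7,422.20 = €8,032.20, above the €5,300 maximum, so the traveler pays only €5,300 − €610 = €4,690.
Insurer pays the balance: €28,751 − €4,690 = €24,061.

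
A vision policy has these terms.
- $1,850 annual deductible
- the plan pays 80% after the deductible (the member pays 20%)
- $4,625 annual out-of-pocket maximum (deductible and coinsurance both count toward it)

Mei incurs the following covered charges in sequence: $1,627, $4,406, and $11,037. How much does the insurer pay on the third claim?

Claim 1 — $1,627: all of it applies to the deductible. Cost to member: $1,627. OOP to date $1,627. Plan pays $1,627 − $1,627 = $0.
Claim 2 — $4,406: deductible takes $223, $4,183 remains; coinsurance $4,183 × 20% = $836.60. Cost to member: $1,059.60. OOP to date $2,686.60. Insurer: $4,406 − $1,059.60 = $3,346.40.
Claim 3 — $11,037: 20% coinsurance on $11,037 = $2,207.40. OOP would hit $4,894 > $4,625, so the cap limits the member to $4,625 − $2,686.60 = $1,938.40. Insurer: $11,037 − $1,938.40 = $9,098.60.

$9,098.60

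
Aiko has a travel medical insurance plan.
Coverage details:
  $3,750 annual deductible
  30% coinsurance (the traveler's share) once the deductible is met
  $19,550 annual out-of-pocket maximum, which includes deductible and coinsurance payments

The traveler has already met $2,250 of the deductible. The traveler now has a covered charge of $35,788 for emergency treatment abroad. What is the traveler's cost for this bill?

$2,250 of the $3,750 deductible is already met, leaving $1,500.
That leaves $35,788 − $1,500 = $34,288 for coinsurance.
Traveler's 30% share of $34,288 is $10,286.40.
So the traveler owes $1,500 + $10,286.40 = $11,786.40 before any cap.
Cumulative spending $2,250 + $11,786.40 = $14,036.40 stays under the $19,550 maximum.

$11,786.40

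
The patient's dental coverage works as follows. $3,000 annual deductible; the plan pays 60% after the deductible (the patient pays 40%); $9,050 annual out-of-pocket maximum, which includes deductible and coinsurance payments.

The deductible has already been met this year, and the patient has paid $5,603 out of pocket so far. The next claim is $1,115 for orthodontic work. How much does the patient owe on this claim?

$446

With the deductible met, the entire $1,115 is subject to coinsurance.
Coinsurance: $1,115 × 40% = $446.
Total out-of-pocket so far would be $5,603 + $446 = $6,049, below the $9,050 cap — no reduction.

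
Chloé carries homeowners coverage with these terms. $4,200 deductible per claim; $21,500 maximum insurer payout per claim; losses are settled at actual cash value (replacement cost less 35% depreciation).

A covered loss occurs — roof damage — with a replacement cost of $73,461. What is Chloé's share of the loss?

$51,961

Depreciate 35%: the covered value is $73,461 × 0.65 = $47,749.65.
Subtract the deductible: $47,749.65 − $4,200 = $43,549.65.
The $21,500 per-incident cap binds; insurer pays $21,500.
The homeowner bears the rest of the original loss: $73,461 − $21,500 = $51,961.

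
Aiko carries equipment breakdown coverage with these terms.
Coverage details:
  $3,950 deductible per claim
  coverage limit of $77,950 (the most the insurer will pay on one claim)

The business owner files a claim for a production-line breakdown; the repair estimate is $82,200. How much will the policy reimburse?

$77,950

Less the $3,950 deductible: $82,200 − $3,950 = $78,250.
Since $78,250 > $77,950, the payout is capped at $77,950.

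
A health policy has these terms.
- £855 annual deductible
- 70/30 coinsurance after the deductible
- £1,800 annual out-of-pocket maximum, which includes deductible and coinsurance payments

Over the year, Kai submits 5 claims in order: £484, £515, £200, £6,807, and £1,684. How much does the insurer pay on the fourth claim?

£5,965.20

#1 (£484): all of it applies to the deductible. Cost to patient: £484. OOP to date £484. Insurer: £484 − £484 = £0.
#2 (£515): deductible takes £371, £144 remains; patient's 30% is £43.20. Patient pays £414.20; OOP now £898.20. Plan pays £515 − £414.20 = £100.80.
#3 (£200): deductible already satisfied, so patient's share is 30% × £200 = £60. Cost to patient: £60. OOP to date £958.20. Plan pays £200 − £60 = £140.
#4 (£6,807): deductible met; 30% of £6,807 = £2,042.10. OOP would hit £3,000.30 > £1,800, so the cap limits the patient to £1,800 − £958.20 = £841.80. Insurer: £6,807 − £841.80 = £5,965.20.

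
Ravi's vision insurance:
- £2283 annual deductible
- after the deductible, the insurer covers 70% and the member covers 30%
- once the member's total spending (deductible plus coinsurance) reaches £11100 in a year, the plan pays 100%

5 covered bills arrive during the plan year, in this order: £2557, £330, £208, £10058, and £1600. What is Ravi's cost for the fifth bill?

£480

Claim 1 — £2557: £2283 to deductible, leaving £274; 30% of £274 = £82.20. Cost to member: £2365.20. OOP to date £2365.20.
Claim 2 — £330: deductible already satisfied, so member's share is 30% × £330 = £99. Cost to member: £99. OOP to date £2464.20.
Claim 3 — £208: deductible met; 30% of £208 = £62.40. Cost to member: £62.40. OOP to date £2526.60.
Claim 4 — £10058: deductible already satisfied, so member's share is 30% × £10058 = £3017.40. Cost to member: £3017.40. OOP to date £5544.
Claim 5 — £1600: 30% coinsurance on £1600 = £480. Member pays £480; OOP now £6024.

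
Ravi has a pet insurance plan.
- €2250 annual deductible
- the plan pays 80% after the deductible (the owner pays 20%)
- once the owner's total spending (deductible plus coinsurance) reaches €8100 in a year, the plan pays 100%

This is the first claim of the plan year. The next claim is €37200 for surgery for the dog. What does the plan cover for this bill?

€29100

Deductible not yet touched, so the first €2250 of the bill goes to the deductible.
After the €2250 deductible portion, €37200 − €2250 = €34950 is subject to coinsurance.
Coinsurance: €34950 × 20% = €6990.
Owner responsibility before any cap: €2250 + €6990 = €9240.
Year-to-date out-of-pocket would reach €0 + €9240 = €9240, above the €8100 maximum, so the owner pays only €8100 − €0 = €8100.
The insurer covers the remainder: €37200 − €8100 = €29100.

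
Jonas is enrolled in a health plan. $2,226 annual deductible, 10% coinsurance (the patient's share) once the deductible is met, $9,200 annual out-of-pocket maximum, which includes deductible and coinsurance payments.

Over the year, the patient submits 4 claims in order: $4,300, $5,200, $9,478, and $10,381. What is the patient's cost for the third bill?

Claim 1 — $4,300: $2,226 to deductible, leaving $2,074; patient's 10% is $207.40. Patient pays $2,433.40; OOP now $2,433.40.
Claim 2 — $5,200: 10% coinsurance on $5,200 = $520. Patient owes $520 (running OOP $2,953.40).
Claim 3 — $9,478: deductible met; 10% of $9,478 = $947.80. Patient pays $947.80; OOP now $3,901.20.

$947.80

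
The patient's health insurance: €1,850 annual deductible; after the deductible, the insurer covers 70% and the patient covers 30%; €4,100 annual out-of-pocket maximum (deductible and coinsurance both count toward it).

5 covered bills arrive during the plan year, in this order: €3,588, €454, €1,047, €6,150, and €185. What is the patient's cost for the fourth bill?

Claim 1 — €3,588: €1,850 finishes the deductible; €1,738 goes to coinsurance; patient's 30% is €521.40. Patient owes €2,371.40 (running OOP €2,371.40).
Claim 2 — €454: deductible met; 30% of €454 = €136.20. Cost to patient: €136.20. OOP to date €2,507.60.
Claim 3 — €1,047: 30% coinsurance on €1,047 = €314.10. Patient pays €314.10; OOP now €2,821.70.
Claim 4 — €6,150: deductible met; 30% of €6,150 = €1,845. That would push OOP to €4,666.70, over the €4,100 cap, so patient pays €4,100 − €2,821.70 = €1,278.30.

€1,278.30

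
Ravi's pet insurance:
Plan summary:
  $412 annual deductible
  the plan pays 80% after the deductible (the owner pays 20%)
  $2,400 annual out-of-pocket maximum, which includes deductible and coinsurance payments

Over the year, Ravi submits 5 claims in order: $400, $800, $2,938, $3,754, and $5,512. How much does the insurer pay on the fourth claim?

$3,003.20

#1 ($400): entire amount goes to the deductible. Cost to owner: $400. OOP to date $400. Plan pays $400 − $400 = $0.
#2 ($800): $12 to deductible, leaving $788; coinsurance $788 × 20% = $157.60. Owner pays $169.60; OOP now $569.60. Plan pays $800 − $169.60 = $630.40.
#3 ($2,938): 20% coinsurance on $2,938 = $587.60. Owner owes $587.60 (running OOP $1,157.20). Insurer: $2,938 − $587.60 = $2,350.40.
#4 ($3,754): 20% coinsurance on $3,754 = $750.80. Cost to owner: $750.80. OOP to date $1,908. Plan pays $3,754 − $750.80 = $3,003.20.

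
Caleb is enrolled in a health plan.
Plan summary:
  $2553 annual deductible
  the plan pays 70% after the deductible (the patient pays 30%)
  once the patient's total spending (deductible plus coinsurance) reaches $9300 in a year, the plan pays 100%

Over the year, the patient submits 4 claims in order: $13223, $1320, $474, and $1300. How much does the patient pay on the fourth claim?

Claim 1 — $13223: deductible takes $2553, $10670 remains; coinsurance $10670 × 30% = $3201. Cost to patient: $5754. OOP to date $5754.
Claim 2 — $1320: deductible met; 30% of $1320 = $396. Patient pays $396; OOP now $6150.
Claim 3 — $474: deductible met; 30% of $474 = $142.20. Patient pays $142.20; OOP now $6292.20.
Claim 4 — $1300: 30% coinsurance on $1300 = $390. Patient owes $390 (running OOP $6682.20).

$390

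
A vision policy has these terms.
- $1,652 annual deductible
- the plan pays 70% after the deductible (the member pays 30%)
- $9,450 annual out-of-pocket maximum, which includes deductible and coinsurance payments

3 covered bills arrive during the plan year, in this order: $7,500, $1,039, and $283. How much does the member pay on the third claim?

#1 ($7,500): $1,652 to deductible, leaving $5,848; 30% of $5,848 = $1,754.40. Member pays $3,406.40; OOP now $3,406.40.
#2 ($1,039): deductible met; 30% of $1,039 = $311.70. Cost to member: $311.70. OOP to date $3,718.10.
#3 ($283): deductible already satisfied, so member's share is 30% × $283 = $84.90. Member owes $84.90 (running OOP $3,803).

$84.90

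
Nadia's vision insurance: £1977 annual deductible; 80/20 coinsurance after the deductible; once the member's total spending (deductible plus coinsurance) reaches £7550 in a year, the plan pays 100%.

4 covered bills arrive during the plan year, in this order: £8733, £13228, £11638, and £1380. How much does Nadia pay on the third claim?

Claim 1 — £8733: £1977 finishes the deductible; £6756 goes to coinsurance; 20% of £6756 = £1351.20. Member owes £3328.20 (running OOP £3328.20).
Claim 2 — £13228: deductible already satisfied, so member's share is 20% × £13228 = £2645.60. Member pays £2645.60; OOP now £5973.80.
Claim 3 — £11638: deductible already satisfied, so member's share is 20% × £11638 = £2327.60. That would push OOP to £8301.40, over the £7550 cap, so member pays £7550 − £5973.80 = £1576.20.

£1576.20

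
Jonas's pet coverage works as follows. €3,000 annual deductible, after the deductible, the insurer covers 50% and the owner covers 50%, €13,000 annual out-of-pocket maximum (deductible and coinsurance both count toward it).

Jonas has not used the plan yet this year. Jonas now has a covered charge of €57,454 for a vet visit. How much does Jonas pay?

€13,000

Deductible not yet touched, so the first €3,000 of the bill goes to the deductible.
The remaining €54,454 (= €57,454 − €3,000) moves to coinsurance.
Owner's 50% share of €54,454 is €27,227.
That puts the owner's cost at €3,000 + €27,227 = €30,227 before any cap.
Adding €30,227 to the €0 already spent would give €30,227, which exceeds the €13,000 cap; the owner pays just €13,000 − €0 = €13,000.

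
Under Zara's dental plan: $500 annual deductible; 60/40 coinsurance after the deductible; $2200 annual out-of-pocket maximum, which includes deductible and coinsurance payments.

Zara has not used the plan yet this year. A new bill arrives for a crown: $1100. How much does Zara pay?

Deductible not yet touched, so the first $500 of the bill goes to the deductible.
That leaves $1100 − $500 = $600 for coinsurance.
Patient's 40% share of $600 is $240.
So the patient owes $500 + $240 = $740 before any cap.
Total out-of-pocket so far would be $0 + $740 = $740, below the $2200 cap — no reduction.

$740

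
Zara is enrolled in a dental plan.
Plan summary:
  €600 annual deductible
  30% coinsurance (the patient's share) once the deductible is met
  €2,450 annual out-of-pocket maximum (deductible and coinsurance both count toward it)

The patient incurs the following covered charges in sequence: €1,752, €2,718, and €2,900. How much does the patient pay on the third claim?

Claim 1 (€1,752): €600 to deductible, leaving €1,152; coinsurance €1,152 × 30% = €345.60. Patient pays €945.60; OOP now €945.60.
Claim 2 (€2,718): deductible already satisfied, so patient's share is 30% × €2,718 = €815.40. Patient pays €815.40; OOP now €1,761.
Claim 3 (€2,900): 30% coinsurance on €2,900 = €870. OOP would hit €2,631 > €2,450, so the cap limits the patient to €2,450 − €1,761 = €689.

€689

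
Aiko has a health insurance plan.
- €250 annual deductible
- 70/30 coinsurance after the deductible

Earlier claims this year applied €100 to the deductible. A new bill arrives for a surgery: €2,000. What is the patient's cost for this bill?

€705

Deductible still to meet: €250 − €100 = €150.
After the €150 deductible portion, €2,000 − €150 = €1,850 is subject to coinsurance.
Patient's 30% share of €1,850 is €555.
So the patient owes €150 + €555 = €705.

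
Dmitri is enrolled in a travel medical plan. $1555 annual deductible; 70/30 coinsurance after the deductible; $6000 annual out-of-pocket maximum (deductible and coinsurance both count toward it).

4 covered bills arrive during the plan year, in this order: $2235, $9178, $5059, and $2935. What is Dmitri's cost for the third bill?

$1487.60

Claim 1 ($2235): deductible takes $1555, $680 remains; traveler's 30% is $204. Cost to traveler: $1759. OOP to date $1759.
Claim 2 ($9178): 30% coinsurance on $9178 = $2753.40. Cost to traveler: $2753.40. OOP to date $4512.40.
Claim 3 ($5059): 30% coinsurance on $5059 = $1517.70. Adding that to $4512.40 gives $6030.10, past the $6000 cap; traveler pays only $6000 − $4512.40 = $1487.60.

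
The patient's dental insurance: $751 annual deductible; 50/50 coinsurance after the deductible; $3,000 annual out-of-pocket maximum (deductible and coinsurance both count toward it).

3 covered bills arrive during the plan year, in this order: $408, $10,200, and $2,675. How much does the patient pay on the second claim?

$2,592

Bill 1, $408: fully absorbed by the deductible. Patient pays $408; OOP now $408.
Bill 2, $10,200: $343 finishes the deductible; $9,857 goes to coinsurance; coinsurance $9,857 × 50% = $4,928.50. Deductible plus coinsurance: $343 + $4,928.50 = $5,271.50. That would push OOP to $5,679.50, over the $3,000 cap, so patient pays $3,000 − $408 = $2,592.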